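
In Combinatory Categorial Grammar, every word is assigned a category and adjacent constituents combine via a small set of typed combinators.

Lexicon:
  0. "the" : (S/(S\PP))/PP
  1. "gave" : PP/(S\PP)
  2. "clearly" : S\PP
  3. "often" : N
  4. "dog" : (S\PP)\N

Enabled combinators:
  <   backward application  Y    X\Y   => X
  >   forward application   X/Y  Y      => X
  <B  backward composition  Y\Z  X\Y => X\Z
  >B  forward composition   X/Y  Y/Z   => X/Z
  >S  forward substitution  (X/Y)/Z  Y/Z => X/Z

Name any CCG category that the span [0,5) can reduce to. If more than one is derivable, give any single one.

[0,5] S   >
  [0,3] S/(S\PP)   >
    [0,1] "the" : (S/(S\PP))/PP
    [1,3] PP   >
      [1,2] "gave" : PP/(S\PP)
      [2,3] "clearly" : S\PP
  [3,5] S\PP   <
    [3,4] "often" : N
    [4,5] "dog" : (S\PP)\N

S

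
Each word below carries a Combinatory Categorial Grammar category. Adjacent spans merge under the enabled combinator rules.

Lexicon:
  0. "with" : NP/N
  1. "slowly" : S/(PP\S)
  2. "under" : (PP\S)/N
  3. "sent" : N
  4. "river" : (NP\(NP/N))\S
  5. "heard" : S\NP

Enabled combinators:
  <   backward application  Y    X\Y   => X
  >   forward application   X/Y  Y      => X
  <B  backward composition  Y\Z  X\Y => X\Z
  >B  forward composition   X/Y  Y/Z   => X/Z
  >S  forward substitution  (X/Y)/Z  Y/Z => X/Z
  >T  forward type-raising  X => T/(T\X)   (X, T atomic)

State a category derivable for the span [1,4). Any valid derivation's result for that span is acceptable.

S

[0,6] S   <
  [0,5] NP   <
    [0,1] "with" : NP/N
    [1,5] NP\(NP/N)   <
      [1,4] S   >
        [1,2] "slowly" : S/(PP\S)
        [2,4] PP\S   >
          [2,3] "under" : (PP\S)/N
          [3,4] "sent" : N
      [4,5] "river" : (NP\(NP/N))\S
  [5,6] "heard" : S\NP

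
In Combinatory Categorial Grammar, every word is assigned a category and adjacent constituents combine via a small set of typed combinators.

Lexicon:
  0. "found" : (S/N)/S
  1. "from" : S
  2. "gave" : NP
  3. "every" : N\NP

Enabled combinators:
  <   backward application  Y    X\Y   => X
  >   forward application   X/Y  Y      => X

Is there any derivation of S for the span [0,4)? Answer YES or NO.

YES

[0,4] S   >
  [0,2] S/N   >
    [0,1] "found" : (S/N)/S
    [1,2] "from" : S
  [2,4] N   <
    [2,3] "gave" : NP
    [3,4] "every" : N\NP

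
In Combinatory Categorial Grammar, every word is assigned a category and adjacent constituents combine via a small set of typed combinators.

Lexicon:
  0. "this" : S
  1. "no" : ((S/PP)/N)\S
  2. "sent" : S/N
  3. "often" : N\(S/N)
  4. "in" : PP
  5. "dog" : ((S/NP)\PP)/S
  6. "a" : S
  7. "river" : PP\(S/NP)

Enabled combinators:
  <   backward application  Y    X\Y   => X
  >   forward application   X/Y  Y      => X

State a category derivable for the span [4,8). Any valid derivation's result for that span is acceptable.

PP

[0,8] S   >
  [0,4] S/PP   >
    [0,2] (S/PP)/N   <
      [0,1] "this" : S
      [1,2] "no" : ((S/PP)/N)\S
    [2,4] N   <
      [2,3] "sent" : S/N
      [3,4] "often" : N\(S/N)
  [4,8] PP   <
    [4,7] S/NP   <
      [4,5] "in" : PP
      [5,7] (S/NP)\PP   >
        [5,6] "dog" : ((S/NP)\PP)/S
        [6,7] "a" : S
    [7,8] "river" : PP\(S/NP)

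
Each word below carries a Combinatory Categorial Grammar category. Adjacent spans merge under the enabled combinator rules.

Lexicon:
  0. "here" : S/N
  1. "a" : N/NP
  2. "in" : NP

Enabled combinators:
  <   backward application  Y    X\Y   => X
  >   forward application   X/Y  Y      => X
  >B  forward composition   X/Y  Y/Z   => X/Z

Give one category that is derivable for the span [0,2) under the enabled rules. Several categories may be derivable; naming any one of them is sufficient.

[0,3] S   >
  [0,2] S/NP   >B
    [0,1] "here" : S/N
    [1,2] "a" : N/NP
  [2,3] "in" : NP

S/NP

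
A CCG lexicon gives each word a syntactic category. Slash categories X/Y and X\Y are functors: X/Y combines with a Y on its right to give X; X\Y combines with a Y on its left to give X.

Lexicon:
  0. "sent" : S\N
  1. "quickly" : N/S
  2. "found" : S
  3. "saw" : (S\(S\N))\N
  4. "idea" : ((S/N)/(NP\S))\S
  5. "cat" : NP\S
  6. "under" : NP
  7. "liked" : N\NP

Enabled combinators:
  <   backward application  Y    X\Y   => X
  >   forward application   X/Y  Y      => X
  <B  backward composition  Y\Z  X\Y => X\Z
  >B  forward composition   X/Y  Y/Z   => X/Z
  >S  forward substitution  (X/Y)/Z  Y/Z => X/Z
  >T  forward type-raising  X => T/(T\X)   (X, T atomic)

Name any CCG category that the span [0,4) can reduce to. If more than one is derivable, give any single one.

S

[0,8] S   >
  [0,6] S/N   >
    [0,5] (S/N)/(NP\S)   <
      [0,4] S   <
        [0,1] "sent" : S\N
        [1,4] S\(S\N)   <
          [1,3] N   >
            [1,2] "quickly" : N/S
            [2,3] "found" : S
          [3,4] "saw" : (S\(S\N))\N
      [4,5] "idea" : ((S/N)/(NP\S))\S
    [5,6] "cat" : NP\S
  [6,8] N   <
    [6,7] "under" : NP
    [7,8] "liked" : N\NP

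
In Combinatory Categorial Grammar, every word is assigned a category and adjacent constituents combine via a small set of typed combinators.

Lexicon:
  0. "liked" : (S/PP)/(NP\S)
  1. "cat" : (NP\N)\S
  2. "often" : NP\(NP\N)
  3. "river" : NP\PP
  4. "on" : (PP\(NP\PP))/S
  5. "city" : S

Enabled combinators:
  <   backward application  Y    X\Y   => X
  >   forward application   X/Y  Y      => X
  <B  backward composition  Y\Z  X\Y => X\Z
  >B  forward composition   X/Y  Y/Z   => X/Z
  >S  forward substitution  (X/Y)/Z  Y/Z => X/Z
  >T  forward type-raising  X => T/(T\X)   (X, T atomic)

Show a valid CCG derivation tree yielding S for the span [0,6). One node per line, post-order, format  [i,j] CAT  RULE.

[0,1] (S/PP)/(NP\S)  lex  "liked"
[1,2] (NP\N)\S  lex  "cat"
[2,3] NP\(NP\N)  lex  "often"
[1,3] NP\S  <B  k=2
[0,3] S/PP  >  k=1
[3,4] NP\PP  lex  "river"
[4,5] (PP\(NP\PP))/S  lex  "on"
[5,6] S  lex  "city"
[4,6] PP\(NP\PP)  >  k=5
[3,6] PP  <  k=4
[0,6] S  >  k=3

[0,6] S   >
  [0,3] S/PP   >
    [0,1] "liked" : (S/PP)/(NP\S)
    [1,3] NP\S   <B
      [1,2] "cat" : (NP\N)\S
      [2,3] "often" : NP\(NP\N)
  [3,6] PP   <
    [3,4] "river" : NP\PP
    [4,6] PP\(NP\PP)   >
      [4,5] "on" : (PP\(NP\PP))/S
      [5,6] "city" : S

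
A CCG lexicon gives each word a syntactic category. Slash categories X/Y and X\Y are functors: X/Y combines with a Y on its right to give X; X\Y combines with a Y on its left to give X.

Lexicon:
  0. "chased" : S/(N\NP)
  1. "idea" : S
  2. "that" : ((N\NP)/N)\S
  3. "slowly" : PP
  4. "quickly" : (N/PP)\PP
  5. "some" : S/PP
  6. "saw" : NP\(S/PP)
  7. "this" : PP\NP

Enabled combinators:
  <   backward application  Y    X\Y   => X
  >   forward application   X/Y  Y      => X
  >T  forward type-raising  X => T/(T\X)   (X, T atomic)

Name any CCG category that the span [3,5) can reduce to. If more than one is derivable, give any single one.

[0,8] S   >
  [0,1] "chased" : S/(N\NP)
  [1,8] N\NP   >
    [1,3] (N\NP)/N   <
      [1,2] "idea" : S
      [2,3] "that" : ((N\NP)/N)\S
    [3,8] N   >
      [3,5] N/PP   <
        [3,4] "slowly" : PP
        [4,5] "quickly" : (N/PP)\PP
      [5,8] PP   <
        [5,7] NP   <
          [5,6] "some" : S/PP
          [6,7] "saw" : NP\(S/PP)
        [7,8] "this" : PP\NP

N/PP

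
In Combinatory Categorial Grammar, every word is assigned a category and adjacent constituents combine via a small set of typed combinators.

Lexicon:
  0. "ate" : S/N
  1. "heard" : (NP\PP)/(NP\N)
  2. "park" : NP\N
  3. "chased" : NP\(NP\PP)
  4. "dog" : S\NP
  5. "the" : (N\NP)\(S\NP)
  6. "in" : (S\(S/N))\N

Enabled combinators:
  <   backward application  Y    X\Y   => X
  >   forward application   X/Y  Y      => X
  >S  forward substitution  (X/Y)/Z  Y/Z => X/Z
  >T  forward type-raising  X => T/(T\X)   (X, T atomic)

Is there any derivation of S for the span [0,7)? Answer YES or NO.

YES

[0,7] S   <
  [0,1] "ate" : S/N
  [1,7] S\(S/N)   <
    [1,6] N   <
      [1,4] NP   <
        [1,3] NP\PP   >
          [1,2] "heard" : (NP\PP)/(NP\N)
          [2,3] "park" : NP\N
        [3,4] "chased" : NP\(NP\PP)
      [4,6] N\NP   <
        [4,5] "dog" : S\NP
        [5,6] "the" : (N\NP)\(S\NP)
    [6,7] "in" : (S\(S/N))\N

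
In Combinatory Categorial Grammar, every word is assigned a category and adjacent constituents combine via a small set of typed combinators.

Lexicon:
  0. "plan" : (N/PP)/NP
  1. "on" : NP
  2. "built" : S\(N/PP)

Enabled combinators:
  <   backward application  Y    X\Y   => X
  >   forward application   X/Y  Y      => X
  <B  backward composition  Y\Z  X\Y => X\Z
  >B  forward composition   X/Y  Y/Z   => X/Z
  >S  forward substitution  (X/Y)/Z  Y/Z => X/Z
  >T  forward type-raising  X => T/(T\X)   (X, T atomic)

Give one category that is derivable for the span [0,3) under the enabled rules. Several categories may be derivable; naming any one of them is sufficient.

S

[0,3] S   <
  [0,2] N/PP   >
    [0,1] "plan" : (N/PP)/NP
    [1,2] "on" : NP
  [2,3] "built" : S\(N/PP)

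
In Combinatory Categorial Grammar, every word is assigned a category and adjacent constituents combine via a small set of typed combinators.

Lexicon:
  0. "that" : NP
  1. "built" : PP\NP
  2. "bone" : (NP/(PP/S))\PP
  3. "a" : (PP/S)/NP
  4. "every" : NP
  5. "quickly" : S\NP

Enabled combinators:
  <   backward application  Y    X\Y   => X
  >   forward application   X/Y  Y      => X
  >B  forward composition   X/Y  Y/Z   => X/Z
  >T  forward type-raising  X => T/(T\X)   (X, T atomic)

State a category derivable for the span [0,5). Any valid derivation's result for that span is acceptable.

NP

[0,6] S   <
  [0,5] NP   >
    [0,3] NP/(PP/S)   <
      [0,2] PP   >
        [0,1] PP/(PP\NP)   >T
          [0,1] "that" : NP
        [1,2] "built" : PP\NP
      [2,3] "bone" : (NP/(PP/S))\PP
    [3,5] PP/S   >
      [3,4] "a" : (PP/S)/NP
      [4,5] "every" : NP
  [5,6] "quickly" : S\NP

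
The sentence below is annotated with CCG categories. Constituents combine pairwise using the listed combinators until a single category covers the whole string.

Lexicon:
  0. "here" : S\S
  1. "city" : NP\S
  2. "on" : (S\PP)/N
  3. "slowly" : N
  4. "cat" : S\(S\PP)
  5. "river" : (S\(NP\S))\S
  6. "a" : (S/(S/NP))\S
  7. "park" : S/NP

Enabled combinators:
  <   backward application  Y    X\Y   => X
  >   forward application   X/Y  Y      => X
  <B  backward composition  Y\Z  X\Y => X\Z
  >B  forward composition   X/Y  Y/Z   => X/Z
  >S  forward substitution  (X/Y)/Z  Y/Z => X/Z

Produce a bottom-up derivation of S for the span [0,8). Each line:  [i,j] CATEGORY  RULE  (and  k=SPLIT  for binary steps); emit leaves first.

[0,8] S   >
  [0,7] S/(S/NP)   <
    [0,6] S   <
      [0,2] NP\S   <B
        [0,1] "here" : S\S
        [1,2] "city" : NP\S
      [2,6] S\(NP\S)   <
        [2,5] S   <
          [2,4] S\PP   >
            [2,3] "on" : (S\PP)/N
            [3,4] "slowly" : N
          [4,5] "cat" : S\(S\PP)
        [5,6] "river" : (S\(NP\S))\S
    [6,7] "a" : (S/(S/NP))\S
  [7,8] "park" : S/NP

[0,1] S\S  lex  "here"
[1,2] NP\S  lex  "city"
[0,2] NP\S  <B  k=1
[2,3] (S\PP)/N  lex  "on"
[3,4] N  lex  "slowly"
[2,4] S\PP  >  k=3
[4,5] S\(S\PP)  lex  "cat"
[2,5] S  <  k=4
[5,6] (S\(NP\S))\S  lex  "river"
[2,6] S\(NP\S)  <  k=5
[0,6] S  <  k=2
[6,7] (S/(S/NP))\S  lex  "a"
[0,7] S/(S/NP)  <  k=6
[7,8] S/NP  lex  "park"
[0,8] S  >  k=7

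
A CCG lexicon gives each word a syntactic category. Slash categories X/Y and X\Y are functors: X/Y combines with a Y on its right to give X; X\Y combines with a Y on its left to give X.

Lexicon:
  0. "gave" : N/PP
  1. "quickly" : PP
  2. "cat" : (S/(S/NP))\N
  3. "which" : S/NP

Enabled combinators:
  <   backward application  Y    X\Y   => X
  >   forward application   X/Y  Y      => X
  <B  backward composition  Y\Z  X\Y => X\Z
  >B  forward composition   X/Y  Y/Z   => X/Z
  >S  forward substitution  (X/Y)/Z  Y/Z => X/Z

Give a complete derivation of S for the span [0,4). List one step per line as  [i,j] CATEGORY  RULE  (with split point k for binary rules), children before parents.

[0,1] N/PP  lex  "gave"
[1,2] PP  lex  "quickly"
[0,2] N  >  k=1
[2,3] (S/(S/NP))\N  lex  "cat"
[0,3] S/(S/NP)  <  k=2
[3,4] S/NP  lex  "which"
[0,4] S  >  k=3

[0,4] S   >
  [0,3] S/(S/NP)   <
    [0,2] N   >
      [0,1] "gave" : N/PP
      [1,2] "quickly" : PP
    [2,3] "cat" : (S/(S/NP))\N
  [3,4] "which" : S/NP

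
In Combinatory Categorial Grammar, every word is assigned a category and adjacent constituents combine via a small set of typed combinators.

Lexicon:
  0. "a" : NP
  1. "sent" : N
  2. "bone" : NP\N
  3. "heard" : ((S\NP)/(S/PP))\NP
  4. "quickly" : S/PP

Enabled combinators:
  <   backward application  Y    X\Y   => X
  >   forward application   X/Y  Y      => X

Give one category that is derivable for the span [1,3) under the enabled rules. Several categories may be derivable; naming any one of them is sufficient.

[0,5] S   <
  [0,1] "a" : NP
  [1,5] S\NP   >
    [1,4] (S\NP)/(S/PP)   <
      [1,3] NP   <
        [1,2] "sent" : N
        [2,3] "bone" : NP\N
      [3,4] "heard" : ((S\NP)/(S/PP))\NP
    [4,5] "quickly" : S/PP

NP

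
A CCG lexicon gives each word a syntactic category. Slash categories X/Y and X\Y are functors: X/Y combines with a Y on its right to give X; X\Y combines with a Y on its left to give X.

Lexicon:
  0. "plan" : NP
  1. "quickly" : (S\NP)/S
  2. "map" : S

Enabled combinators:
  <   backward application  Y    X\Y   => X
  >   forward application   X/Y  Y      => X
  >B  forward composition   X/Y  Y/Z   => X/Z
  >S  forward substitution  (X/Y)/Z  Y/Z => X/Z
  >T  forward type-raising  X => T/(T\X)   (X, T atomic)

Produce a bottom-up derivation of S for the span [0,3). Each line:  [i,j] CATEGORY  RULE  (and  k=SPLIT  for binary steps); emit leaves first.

[0,3] S   <
  [0,1] "plan" : NP
  [1,3] S\NP   >
    [1,2] "quickly" : (S\NP)/S
    [2,3] "map" : S

[0,1] NP  lex  "plan"
[1,2] (S\NP)/S  lex  "quickly"
[2,3] S  lex  "map"
[1,3] S\NP  >  k=2
[0,3] S  <  k=1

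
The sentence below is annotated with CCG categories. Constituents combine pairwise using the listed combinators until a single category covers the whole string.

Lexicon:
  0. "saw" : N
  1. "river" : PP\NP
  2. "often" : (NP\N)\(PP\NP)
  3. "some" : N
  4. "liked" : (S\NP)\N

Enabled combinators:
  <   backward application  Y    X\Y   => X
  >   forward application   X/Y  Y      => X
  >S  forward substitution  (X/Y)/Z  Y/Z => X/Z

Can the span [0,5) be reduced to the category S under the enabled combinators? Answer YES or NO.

YES

[0,5] S   <
  [0,3] NP   <
    [0,1] "saw" : N
    [1,3] NP\N   <
      [1,2] "river" : PP\NP
      [2,3] "often" : (NP\N)\(PP\NP)
  [3,5] S\NP   <
    [3,4] "some" : N
    [4,5] "liked" : (S\NP)\N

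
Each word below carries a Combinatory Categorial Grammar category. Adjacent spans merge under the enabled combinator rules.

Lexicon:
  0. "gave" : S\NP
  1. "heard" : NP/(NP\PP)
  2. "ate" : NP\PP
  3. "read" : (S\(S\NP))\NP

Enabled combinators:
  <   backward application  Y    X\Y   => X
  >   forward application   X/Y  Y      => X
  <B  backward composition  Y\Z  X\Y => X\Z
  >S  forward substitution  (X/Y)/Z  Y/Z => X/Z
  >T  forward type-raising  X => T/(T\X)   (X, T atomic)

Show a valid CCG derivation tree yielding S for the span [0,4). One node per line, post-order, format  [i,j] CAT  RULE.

[0,4] S   <
  [0,1] "gave" : S\NP
  [1,4] S\(S\NP)   <
    [1,3] NP   >
      [1,2] "heard" : NP/(NP\PP)
      [2,3] "ate" : NP\PP
    [3,4] "read" : (S\(S\NP))\NP

[0,1] S\NP  lex  "gave"
[1,2] NP/(NP\PP)  lex  "heard"
[2,3] NP\PP  lex  "ate"
[1,3] NP  >  k=2
[3,4] (S\(S\NP))\NP  lex  "read"
[1,4] S\(S\NP)  <  k=3
[0,4] S  <  k=1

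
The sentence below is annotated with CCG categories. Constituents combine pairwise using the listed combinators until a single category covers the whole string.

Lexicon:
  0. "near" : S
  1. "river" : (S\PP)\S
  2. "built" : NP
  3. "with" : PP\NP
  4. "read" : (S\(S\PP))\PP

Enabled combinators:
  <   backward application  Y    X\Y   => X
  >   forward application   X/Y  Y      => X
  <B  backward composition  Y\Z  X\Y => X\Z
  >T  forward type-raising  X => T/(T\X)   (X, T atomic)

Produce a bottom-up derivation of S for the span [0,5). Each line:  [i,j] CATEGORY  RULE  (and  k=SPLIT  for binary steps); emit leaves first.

[0,1] S  lex  "near"
[1,2] (S\PP)\S  lex  "river"
[0,2] S\PP  <  k=1
[2,3] NP  lex  "built"
[3,4] PP\NP  lex  "with"
[2,4] PP  <  k=3
[4,5] (S\(S\PP))\PP  lex  "read"
[2,5] S\(S\PP)  <  k=4
[0,5] S  <  k=2

[0,5] S   <
  [0,2] S\PP   <
    [0,1] "near" : S
    [1,2] "river" : (S\PP)\S
  [2,5] S\(S\PP)   <
    [2,4] PP   <
      [2,3] "built" : NP
      [3,4] "with" : PP\NP
    [4,5] "read" : (S\(S\PP))\PP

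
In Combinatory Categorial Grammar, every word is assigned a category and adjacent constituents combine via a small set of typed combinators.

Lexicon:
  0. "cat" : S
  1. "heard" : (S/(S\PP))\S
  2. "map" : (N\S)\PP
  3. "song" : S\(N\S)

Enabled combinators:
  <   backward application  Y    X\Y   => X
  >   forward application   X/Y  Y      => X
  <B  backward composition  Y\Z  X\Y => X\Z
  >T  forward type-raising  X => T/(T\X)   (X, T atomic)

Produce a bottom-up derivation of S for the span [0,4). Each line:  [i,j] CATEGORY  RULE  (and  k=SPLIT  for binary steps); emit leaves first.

[0,1] S  lex  "cat"
[1,2] (S/(S\PP))\S  lex  "heard"
[0,2] S/(S\PP)  <  k=1
[2,3] (N\S)\PP  lex  "map"
[3,4] S\(N\S)  lex  "song"
[2,4] S\PP  <B  k=3
[0,4] S  >  k=2

[0,4] S   >
  [0,2] S/(S\PP)   <
    [0,1] "cat" : S
    [1,2] "heard" : (S/(S\PP))\S
  [2,4] S\PP   <B
    [2,3] "map" : (N\S)\PP
    [3,4] "song" : S\(N\S)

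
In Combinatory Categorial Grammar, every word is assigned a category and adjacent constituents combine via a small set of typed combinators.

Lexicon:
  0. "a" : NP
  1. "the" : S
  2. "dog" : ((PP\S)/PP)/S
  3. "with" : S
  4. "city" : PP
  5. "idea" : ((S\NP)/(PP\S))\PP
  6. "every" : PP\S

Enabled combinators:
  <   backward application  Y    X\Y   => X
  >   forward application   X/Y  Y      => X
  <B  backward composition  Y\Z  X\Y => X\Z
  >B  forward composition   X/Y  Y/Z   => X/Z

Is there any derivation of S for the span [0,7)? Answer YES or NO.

[0,7] S   <
  [0,1] "a" : NP
  [1,7] S\NP   >
    [1,6] (S\NP)/(PP\S)   <
      [1,5] PP   <
        [1,2] "the" : S
        [2,5] PP\S   >
          [2,4] (PP\S)/PP   >
            [2,3] "dog" : ((PP\S)/PP)/S
            [3,4] "with" : S
          [4,5] "city" : PP
      [5,6] "idea" : ((S\NP)/(PP\S))\PP
    [6,7] "every" : PP\S

YES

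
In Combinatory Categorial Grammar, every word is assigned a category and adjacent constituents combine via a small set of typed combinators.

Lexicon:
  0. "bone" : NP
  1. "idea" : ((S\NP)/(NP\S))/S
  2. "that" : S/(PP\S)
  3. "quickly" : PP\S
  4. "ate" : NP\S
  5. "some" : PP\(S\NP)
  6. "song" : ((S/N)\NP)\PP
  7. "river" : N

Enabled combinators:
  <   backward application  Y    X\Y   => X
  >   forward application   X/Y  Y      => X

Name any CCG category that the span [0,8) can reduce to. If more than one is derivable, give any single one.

[0,8] S   >
  [0,7] S/N   <
    [0,1] "bone" : NP
    [1,7] (S/N)\NP   <
      [1,6] PP   <
        [1,5] S\NP   >
          [1,4] (S\NP)/(NP\S)   >
            [1,2] "idea" : ((S\NP)/(NP\S))/S
            [2,4] S   >
              [2,3] "that" : S/(PP\S)
              [3,4] "quickly" : PP\S
          [4,5] "ate" : NP\S
        [5,6] "some" : PP\(S\NP)
      [6,7] "song" : ((S/N)\NP)\PP
  [7,8] "river" : N

S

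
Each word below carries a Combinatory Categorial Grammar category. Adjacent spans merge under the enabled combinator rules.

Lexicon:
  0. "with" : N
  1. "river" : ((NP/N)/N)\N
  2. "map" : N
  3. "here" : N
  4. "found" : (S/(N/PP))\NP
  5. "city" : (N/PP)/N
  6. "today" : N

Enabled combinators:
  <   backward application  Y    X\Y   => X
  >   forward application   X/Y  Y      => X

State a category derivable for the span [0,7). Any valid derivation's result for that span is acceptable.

S

[0,7] S   >
  [0,5] S/(N/PP)   <
    [0,4] NP   >
      [0,3] NP/N   >
        [0,2] (NP/N)/N   <
          [0,1] "with" : N
          [1,2] "river" : ((NP/N)/N)\N
        [2,3] "map" : N
      [3,4] "here" : N
    [4,5] "found" : (S/(N/PP))\NP
  [5,7] N/PP   >
    [5,6] "city" : (N/PP)/N
    [6,7] "today" : N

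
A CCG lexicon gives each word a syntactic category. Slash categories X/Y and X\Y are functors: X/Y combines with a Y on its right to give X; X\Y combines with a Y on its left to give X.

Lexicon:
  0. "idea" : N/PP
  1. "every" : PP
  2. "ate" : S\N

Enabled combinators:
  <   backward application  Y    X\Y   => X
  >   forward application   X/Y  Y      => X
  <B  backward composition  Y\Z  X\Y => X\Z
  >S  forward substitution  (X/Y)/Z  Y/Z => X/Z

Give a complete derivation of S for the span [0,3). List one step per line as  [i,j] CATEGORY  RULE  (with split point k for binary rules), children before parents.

[0,1] N/PP  lex  "idea"
[1,2] PP  lex  "every"
[0,2] N  >  k=1
[2,3] S\N  lex  "ate"
[0,3] S  <  k=2

[0,3] S   <
  [0,2] N   >
    [0,1] "idea" : N/PP
    [1,2] "every" : PP
  [2,3] "ate" : S\N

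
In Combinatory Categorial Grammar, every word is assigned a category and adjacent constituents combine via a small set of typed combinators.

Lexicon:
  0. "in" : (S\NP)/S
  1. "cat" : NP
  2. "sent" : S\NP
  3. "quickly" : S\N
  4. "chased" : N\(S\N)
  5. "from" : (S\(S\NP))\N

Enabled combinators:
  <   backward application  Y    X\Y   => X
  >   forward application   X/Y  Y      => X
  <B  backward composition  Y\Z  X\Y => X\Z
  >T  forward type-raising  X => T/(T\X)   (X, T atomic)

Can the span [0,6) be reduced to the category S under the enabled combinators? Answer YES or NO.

[0,6] S   <
  [0,3] S\NP   >
    [0,1] "in" : (S\NP)/S
    [1,3] S   <
      [1,2] "cat" : NP
      [2,3] "sent" : S\NP
  [3,6] S\(S\NP)   <
    [3,5] N   <
      [3,4] "quickly" : S\N
      [4,5] "chased" : N\(S\N)
    [5,6] "from" : (S\(S\NP))\N

YES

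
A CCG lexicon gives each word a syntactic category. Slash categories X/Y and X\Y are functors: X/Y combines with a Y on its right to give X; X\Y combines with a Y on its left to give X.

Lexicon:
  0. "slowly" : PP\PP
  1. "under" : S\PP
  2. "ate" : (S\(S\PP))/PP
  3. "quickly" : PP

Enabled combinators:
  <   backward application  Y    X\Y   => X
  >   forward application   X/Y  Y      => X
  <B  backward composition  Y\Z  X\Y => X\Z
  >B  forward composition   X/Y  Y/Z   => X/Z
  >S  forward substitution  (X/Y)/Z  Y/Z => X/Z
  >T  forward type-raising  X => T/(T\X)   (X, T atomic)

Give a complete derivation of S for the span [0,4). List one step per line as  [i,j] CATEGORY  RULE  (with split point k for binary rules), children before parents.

[0,1] PP\PP  lex  "slowly"
[1,2] S\PP  lex  "under"
[0,2] S\PP  <B  k=1
[2,3] (S\(S\PP))/PP  lex  "ate"
[3,4] PP  lex  "quickly"
[2,4] S\(S\PP)  >  k=3
[0,4] S  <  k=2

[0,4] S   <
  [0,2] S\PP   <B
    [0,1] "slowly" : PP\PP
    [1,2] "under" : S\PP
  [2,4] S\(S\PP)   >
    [2,3] "ate" : (S\(S\PP))/PP
    [3,4] "quickly" : PP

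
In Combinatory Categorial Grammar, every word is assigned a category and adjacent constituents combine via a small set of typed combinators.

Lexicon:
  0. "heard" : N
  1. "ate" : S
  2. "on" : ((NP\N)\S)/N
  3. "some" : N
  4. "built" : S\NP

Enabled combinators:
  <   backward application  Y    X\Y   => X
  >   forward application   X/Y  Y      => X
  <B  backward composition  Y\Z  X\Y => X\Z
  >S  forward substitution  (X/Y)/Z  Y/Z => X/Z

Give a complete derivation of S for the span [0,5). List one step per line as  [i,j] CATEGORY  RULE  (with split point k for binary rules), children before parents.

[0,1] N  lex  "heard"
[1,2] S  lex  "ate"
[2,3] ((NP\N)\S)/N  lex  "on"
[3,4] N  lex  "some"
[2,4] (NP\N)\S  >  k=3
[1,4] NP\N  <  k=2
[0,4] NP  <  k=1
[4,5] S\NP  lex  "built"
[0,5] S  <  k=4

[0,5] S   <
  [0,4] NP   <
    [0,1] "heard" : N
    [1,4] NP\N   <
      [1,2] "ate" : S
      [2,4] (NP\N)\S   >
        [2,3] "on" : ((NP\N)\S)/N
        [3,4] "some" : N
  [4,5] "built" : S\NP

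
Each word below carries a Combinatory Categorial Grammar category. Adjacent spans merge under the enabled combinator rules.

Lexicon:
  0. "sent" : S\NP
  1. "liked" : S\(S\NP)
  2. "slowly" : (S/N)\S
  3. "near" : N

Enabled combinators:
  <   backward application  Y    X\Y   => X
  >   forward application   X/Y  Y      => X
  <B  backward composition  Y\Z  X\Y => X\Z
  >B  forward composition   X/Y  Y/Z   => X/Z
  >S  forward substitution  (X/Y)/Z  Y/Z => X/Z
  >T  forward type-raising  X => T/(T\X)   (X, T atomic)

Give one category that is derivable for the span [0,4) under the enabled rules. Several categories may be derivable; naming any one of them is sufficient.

[0,4] S   >
  [0,3] S/N   <
    [0,2] S   <
      [0,1] "sent" : S\NP
      [1,2] "liked" : S\(S\NP)
    [2,3] "slowly" : (S/N)\S
  [3,4] "near" : N

S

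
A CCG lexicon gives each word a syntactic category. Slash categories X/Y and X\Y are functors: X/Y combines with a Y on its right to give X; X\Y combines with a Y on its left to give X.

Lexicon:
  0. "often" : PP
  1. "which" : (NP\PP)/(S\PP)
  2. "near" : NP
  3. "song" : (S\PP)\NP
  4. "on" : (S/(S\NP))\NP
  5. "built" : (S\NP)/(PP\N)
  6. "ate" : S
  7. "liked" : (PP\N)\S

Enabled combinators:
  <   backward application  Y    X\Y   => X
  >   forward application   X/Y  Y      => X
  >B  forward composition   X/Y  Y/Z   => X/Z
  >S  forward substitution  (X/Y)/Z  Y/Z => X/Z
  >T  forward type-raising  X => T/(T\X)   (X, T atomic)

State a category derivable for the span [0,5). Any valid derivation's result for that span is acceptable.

S/(S\NP)

[0,8] S   >
  [0,5] S/(S\NP)   <
    [0,4] NP   <
      [0,1] "often" : PP
      [1,4] NP\PP   >
        [1,2] "which" : (NP\PP)/(S\PP)
        [2,4] S\PP   <
          [2,3] "near" : NP
          [3,4] "song" : (S\PP)\NP
    [4,5] "on" : (S/(S\NP))\NP
  [5,8] S\NP   >
    [5,6] "built" : (S\NP)/(PP\N)
    [6,8] PP\N   <
      [6,7] "ate" : S
      [7,8] "liked" : (PP\N)\S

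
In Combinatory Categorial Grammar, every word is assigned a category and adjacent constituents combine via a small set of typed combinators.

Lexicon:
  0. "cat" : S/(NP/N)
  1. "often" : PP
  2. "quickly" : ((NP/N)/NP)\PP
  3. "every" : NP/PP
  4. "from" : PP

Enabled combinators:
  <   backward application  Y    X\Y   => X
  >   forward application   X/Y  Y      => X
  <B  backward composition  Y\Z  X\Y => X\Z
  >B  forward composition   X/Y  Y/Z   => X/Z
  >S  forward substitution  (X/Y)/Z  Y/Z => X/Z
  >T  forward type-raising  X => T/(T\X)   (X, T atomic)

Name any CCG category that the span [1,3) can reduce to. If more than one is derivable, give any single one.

(NP/N)/NP

[0,5] S   >
  [0,3] S/NP   >B
    [0,1] "cat" : S/(NP/N)
    [1,3] (NP/N)/NP   <
      [1,2] "often" : PP
      [2,3] "quickly" : ((NP/N)/NP)\PP
  [3,5] NP   >
    [3,4] "every" : NP/PP
    [4,5] "from" : PP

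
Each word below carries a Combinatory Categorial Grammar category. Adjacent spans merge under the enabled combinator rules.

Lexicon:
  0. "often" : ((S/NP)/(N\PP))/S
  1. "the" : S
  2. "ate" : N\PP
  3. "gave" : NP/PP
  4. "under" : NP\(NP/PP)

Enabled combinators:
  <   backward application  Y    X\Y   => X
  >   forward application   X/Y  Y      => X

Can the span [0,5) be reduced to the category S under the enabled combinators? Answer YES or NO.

[0,5] S   >
  [0,3] S/NP   >
    [0,2] (S/NP)/(N\PP)   >
      [0,1] "often" : ((S/NP)/(N\PP))/S
      [1,2] "the" : S
    [2,3] "ate" : N\PP
  [3,5] NP   <
    [3,4] "gave" : NP/PP
    [4,5] "under" : NP\(NP/PP)

YES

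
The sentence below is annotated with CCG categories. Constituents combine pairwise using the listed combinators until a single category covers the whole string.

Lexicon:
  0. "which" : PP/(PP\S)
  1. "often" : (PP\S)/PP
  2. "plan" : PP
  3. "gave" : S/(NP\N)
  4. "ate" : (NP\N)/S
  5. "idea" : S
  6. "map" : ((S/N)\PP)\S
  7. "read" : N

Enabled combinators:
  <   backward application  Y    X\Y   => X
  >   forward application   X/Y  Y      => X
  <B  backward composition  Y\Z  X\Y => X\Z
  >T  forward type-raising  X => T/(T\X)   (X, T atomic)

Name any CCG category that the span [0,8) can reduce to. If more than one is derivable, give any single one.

[0,8] S   >
  [0,7] S/N   <
    [0,3] PP   >
      [0,1] "which" : PP/(PP\S)
      [1,3] PP\S   >
        [1,2] "often" : (PP\S)/PP
        [2,3] "plan" : PP
    [3,7] (S/N)\PP   <
      [3,6] S   >
        [3,4] "gave" : S/(NP\N)
        [4,6] NP\N   >
          [4,5] "ate" : (NP\N)/S
          [5,6] "idea" : S
      [6,7] "map" : ((S/N)\PP)\S
  [7,8] "read" : N

S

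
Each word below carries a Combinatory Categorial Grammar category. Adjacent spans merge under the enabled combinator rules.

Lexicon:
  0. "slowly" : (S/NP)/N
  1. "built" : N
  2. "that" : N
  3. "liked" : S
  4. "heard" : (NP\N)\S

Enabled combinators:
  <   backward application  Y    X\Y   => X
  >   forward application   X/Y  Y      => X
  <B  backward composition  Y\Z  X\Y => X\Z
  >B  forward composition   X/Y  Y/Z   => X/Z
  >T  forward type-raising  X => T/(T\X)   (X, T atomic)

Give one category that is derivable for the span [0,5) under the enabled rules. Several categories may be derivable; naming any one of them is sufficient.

[0,5] S   >
  [0,2] S/NP   >
    [0,1] "slowly" : (S/NP)/N
    [1,2] "built" : N
  [2,5] NP   <
    [2,3] "that" : N
    [3,5] NP\N   <
      [3,4] "liked" : S
      [4,5] "heard" : (NP\N)\S

S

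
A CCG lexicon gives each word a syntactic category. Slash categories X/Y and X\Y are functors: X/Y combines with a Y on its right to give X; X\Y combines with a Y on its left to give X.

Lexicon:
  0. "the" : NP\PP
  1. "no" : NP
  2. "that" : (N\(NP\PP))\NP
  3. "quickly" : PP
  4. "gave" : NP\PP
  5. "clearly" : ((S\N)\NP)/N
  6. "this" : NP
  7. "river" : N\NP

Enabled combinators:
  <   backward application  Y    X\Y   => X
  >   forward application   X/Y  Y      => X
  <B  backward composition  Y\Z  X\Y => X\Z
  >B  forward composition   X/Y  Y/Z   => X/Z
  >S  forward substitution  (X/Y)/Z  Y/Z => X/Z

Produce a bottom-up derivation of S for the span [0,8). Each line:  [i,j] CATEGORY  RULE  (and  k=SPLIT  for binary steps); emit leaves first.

[0,1] NP\PP  lex  "the"
[1,2] NP  lex  "no"
[2,3] (N\(NP\PP))\NP  lex  "that"
[1,3] N\(NP\PP)  <  k=2
[0,3] N  <  k=1
[3,4] PP  lex  "quickly"
[4,5] NP\PP  lex  "gave"
[3,5] NP  <  k=4
[5,6] ((S\N)\NP)/N  lex  "clearly"
[6,7] NP  lex  "this"
[7,8] N\NP  lex  "river"
[6,8] N  <  k=7
[5,8] (S\N)\NP  >  k=6
[3,8] S\N  <  k=5
[0,8] S  <  k=3

[0,8] S   <
  [0,3] N   <
    [0,1] "the" : NP\PP
    [1,3] N\(NP\PP)   <
      [1,2] "no" : NP
      [2,3] "that" : (N\(NP\PP))\NP
  [3,8] S\N   <
    [3,5] NP   <
      [3,4] "quickly" : PP
      [4,5] "gave" : NP\PP
    [5,8] (S\N)\NP   >
      [5,6] "clearly" : ((S\N)\NP)/N
      [6,8] N   <
        [6,7] "this" : NP
        [7,8] "river" : N\NP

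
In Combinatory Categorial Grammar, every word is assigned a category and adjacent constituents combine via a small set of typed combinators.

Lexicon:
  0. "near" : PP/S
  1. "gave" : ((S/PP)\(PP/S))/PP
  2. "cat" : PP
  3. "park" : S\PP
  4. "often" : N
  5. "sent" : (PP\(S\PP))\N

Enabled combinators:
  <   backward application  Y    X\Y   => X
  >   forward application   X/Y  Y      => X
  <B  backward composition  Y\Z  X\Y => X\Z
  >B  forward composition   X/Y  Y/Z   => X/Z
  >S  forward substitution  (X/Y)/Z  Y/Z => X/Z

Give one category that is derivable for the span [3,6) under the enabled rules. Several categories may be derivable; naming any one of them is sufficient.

PP

[0,6] S   >
  [0,3] S/PP   <
    [0,1] "near" : PP/S
    [1,3] (S/PP)\(PP/S)   >
      [1,2] "gave" : ((S/PP)\(PP/S))/PP
      [2,3] "cat" : PP
  [3,6] PP   <
    [3,4] "park" : S\PP
    [4,6] PP\(S\PP)   <
      [4,5] "often" : N
      [5,6] "sent" : (PP\(S\PP))\N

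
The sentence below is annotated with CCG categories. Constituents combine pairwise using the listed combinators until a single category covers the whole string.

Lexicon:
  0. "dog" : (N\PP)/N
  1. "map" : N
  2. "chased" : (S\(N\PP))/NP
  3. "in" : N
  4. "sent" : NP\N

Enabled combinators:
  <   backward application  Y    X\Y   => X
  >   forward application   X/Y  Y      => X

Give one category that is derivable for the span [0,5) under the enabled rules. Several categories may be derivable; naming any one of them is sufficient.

[0,5] S   <
  [0,2] N\PP   >
    [0,1] "dog" : (N\PP)/N
    [1,2] "map" : N
  [2,5] S\(N\PP)   >
    [2,3] "chased" : (S\(N\PP))/NP
    [3,5] NP   <
      [3,4] "in" : N
      [4,5] "sent" : NP\N

S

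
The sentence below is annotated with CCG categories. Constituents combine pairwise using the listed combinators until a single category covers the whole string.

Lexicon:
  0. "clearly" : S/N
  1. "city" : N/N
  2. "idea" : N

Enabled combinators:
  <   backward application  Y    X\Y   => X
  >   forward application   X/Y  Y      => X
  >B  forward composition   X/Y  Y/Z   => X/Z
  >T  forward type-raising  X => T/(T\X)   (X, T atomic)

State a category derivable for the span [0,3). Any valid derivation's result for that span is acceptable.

[0,3] S   >
  [0,2] S/N   >B
    [0,1] "clearly" : S/N
    [1,2] "city" : N/N
  [2,3] "idea" : N

S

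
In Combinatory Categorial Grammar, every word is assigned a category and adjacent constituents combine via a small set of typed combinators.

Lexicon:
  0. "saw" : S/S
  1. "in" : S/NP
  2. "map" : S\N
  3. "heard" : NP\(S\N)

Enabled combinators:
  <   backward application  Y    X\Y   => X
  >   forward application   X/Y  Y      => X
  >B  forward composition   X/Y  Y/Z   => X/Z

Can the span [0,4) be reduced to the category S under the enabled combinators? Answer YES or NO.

[0,4] S   >
  [0,2] S/NP   >B
    [0,1] "saw" : S/S
    [1,2] "in" : S/NP
  [2,4] NP   <
    [2,3] "map" : S\N
    [3,4] "heard" : NP\(S\N)

YES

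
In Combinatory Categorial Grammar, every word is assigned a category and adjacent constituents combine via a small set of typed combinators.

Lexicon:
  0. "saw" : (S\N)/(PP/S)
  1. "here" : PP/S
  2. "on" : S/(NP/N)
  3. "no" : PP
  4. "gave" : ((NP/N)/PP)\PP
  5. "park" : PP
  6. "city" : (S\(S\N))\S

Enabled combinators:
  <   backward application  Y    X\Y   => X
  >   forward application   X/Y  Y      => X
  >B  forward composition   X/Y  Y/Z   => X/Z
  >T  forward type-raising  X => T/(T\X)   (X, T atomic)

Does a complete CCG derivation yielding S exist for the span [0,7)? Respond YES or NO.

[0,7] S   <
  [0,2] S\N   >
    [0,1] "saw" : (S\N)/(PP/S)
    [1,2] "here" : PP/S
  [2,7] S\(S\N)   <
    [2,6] S   >
      [2,3] "on" : S/(NP/N)
      [3,6] NP/N   >
        [3,5] (NP/N)/PP   <
          [3,4] "no" : PP
          [4,5] "gave" : ((NP/N)/PP)\PP
        [5,6] "park" : PP
    [6,7] "city" : (S\(S\N))\S

YES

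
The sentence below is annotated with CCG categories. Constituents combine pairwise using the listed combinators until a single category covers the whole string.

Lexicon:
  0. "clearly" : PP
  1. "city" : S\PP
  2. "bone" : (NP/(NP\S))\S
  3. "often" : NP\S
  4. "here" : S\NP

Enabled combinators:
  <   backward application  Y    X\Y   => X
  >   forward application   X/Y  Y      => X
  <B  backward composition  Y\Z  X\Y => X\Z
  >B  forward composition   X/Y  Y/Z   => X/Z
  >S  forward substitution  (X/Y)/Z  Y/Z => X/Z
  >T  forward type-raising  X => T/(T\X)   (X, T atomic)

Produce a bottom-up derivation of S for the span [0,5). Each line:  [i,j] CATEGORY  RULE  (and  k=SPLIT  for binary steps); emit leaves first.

[0,1] PP  lex  "clearly"
[0,1] S/(S\PP)  >T
[1,2] S\PP  lex  "city"
[0,2] S  >  k=1
[2,3] (NP/(NP\S))\S  lex  "bone"
[0,3] NP/(NP\S)  <  k=2
[3,4] NP\S  lex  "often"
[0,4] NP  >  k=3
[4,5] S\NP  lex  "here"
[0,5] S  <  k=4

[0,5] S   <
  [0,4] NP   >
    [0,3] NP/(NP\S)   <
      [0,2] S   >
        [0,1] S/(S\PP)   >T
          [0,1] "clearly" : PP
        [1,2] "city" : S\PP
      [2,3] "bone" : (NP/(NP\S))\S
    [3,4] "often" : NP\S
  [4,5] "here" : S\NP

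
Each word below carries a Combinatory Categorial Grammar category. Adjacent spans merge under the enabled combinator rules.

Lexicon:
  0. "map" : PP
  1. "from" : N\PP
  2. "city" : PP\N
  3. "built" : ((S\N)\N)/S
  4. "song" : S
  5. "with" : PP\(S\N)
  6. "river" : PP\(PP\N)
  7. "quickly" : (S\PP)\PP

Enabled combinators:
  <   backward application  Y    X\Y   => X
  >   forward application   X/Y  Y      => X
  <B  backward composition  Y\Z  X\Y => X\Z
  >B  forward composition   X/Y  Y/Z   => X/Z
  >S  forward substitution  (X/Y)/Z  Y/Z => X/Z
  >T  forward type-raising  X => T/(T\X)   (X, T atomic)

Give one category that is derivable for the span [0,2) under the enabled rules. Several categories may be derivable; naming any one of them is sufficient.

N

[0,8] S   <
  [0,2] N   <
    [0,1] "map" : PP
    [1,2] "from" : N\PP
  [2,8] S\N   <B
    [2,3] "city" : PP\N
    [3,8] S\PP   <
      [3,7] PP   <
        [3,6] PP\N   <B
          [3,5] (S\N)\N   >
            [3,4] "built" : ((S\N)\N)/S
            [4,5] "song" : S
          [5,6] "with" : PP\(S\N)
        [6,7] "river" : PP\(PP\N)
      [7,8] "quickly" : (S\PP)\PP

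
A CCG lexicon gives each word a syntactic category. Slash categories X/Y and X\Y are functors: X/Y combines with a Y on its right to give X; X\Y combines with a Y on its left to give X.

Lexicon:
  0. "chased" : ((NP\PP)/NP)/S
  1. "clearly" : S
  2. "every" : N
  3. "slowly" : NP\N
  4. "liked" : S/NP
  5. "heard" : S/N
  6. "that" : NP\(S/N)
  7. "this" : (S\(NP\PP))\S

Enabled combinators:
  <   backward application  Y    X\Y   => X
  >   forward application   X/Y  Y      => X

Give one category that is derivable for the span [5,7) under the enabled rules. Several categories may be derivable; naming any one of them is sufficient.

NP

[0,8] S   <
  [0,4] NP\PP   >
    [0,2] (NP\PP)/NP   >
      [0,1] "chased" : ((NP\PP)/NP)/S
      [1,2] "clearly" : S
    [2,4] NP   <
      [2,3] "every" : N
      [3,4] "slowly" : NP\N
  [4,8] S\(NP\PP)   <
    [4,7] S   >
      [4,5] "liked" : S/NP
      [5,7] NP   <
        [5,6] "heard" : S/N
        [6,7] "that" : NP\(S/N)
    [7,8] "this" : (S\(NP\PP))\S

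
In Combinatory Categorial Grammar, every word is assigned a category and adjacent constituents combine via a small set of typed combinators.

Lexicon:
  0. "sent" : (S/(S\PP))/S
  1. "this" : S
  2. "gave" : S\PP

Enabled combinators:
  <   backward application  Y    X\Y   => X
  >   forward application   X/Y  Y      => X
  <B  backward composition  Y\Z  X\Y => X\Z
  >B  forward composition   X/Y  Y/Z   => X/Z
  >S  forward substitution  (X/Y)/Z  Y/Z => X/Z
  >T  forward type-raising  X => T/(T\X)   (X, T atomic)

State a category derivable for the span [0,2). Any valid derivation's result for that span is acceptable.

[0,3] S   >
  [0,2] S/(S\PP)   >
    [0,1] "sent" : (S/(S\PP))/S
    [1,2] "this" : S
  [2,3] "gave" : S\PP

S/(S\PP)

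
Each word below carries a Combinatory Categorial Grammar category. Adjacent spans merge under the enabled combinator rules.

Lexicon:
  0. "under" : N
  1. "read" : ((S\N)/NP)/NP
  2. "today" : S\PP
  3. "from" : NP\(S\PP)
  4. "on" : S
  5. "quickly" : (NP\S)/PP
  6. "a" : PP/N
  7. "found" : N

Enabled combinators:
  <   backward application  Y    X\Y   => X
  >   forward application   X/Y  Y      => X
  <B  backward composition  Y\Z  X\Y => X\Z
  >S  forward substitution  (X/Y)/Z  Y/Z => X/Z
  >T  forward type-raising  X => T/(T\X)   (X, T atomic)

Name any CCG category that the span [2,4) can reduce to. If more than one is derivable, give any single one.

[0,8] S   >
  [0,1] S/(S\N)   >T
    [0,1] "under" : N
  [1,8] S\N   >
    [1,4] (S\N)/NP   >
      [1,2] "read" : ((S\N)/NP)/NP
      [2,4] NP   <
        [2,3] "today" : S\PP
        [3,4] "from" : NP\(S\PP)
    [4,8] NP   >
      [4,5] NP/(NP\S)   >T
        [4,5] "on" : S
      [5,8] NP\S   >
        [5,6] "quickly" : (NP\S)/PP
        [6,8] PP   >
          [6,7] "a" : PP/N
          [7,8] "found" : N

NP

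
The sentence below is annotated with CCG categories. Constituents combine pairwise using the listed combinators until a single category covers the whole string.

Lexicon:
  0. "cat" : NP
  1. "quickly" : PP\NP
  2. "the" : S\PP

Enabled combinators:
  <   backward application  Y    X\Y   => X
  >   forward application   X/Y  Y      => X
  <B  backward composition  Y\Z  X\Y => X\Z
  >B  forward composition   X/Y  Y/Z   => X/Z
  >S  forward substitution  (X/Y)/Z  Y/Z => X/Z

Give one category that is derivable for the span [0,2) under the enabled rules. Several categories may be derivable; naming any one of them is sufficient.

PP

[0,3] S   <
  [0,2] PP   <
    [0,1] "cat" : NP
    [1,2] "quickly" : PP\NP
  [2,3] "the" : S\PP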